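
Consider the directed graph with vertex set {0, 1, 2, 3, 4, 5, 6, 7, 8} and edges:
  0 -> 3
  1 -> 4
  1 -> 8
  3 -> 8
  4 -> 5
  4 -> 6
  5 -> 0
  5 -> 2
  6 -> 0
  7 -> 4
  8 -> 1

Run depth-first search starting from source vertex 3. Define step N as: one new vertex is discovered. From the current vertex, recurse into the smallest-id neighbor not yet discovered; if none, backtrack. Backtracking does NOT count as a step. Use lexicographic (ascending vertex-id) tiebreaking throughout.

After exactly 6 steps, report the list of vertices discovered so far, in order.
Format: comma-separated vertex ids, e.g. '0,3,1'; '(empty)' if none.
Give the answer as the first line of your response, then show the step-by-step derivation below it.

3,8,1,4,5,0

step 1: discover 3; path=3; order=3
step 2: discover 8; path=3>8; order=3,8
step 3: discover 1; path=3>8>1; order=3,8,1
step 4: discover 4; path=3>8>1>4; order=3,8,1,4
step 5: discover 5; path=3>8>1>4>5; order=3,8,1,4,5
step 6: discover 0; path=3>8>1>4>5>0; order=3,8,1,4,5,0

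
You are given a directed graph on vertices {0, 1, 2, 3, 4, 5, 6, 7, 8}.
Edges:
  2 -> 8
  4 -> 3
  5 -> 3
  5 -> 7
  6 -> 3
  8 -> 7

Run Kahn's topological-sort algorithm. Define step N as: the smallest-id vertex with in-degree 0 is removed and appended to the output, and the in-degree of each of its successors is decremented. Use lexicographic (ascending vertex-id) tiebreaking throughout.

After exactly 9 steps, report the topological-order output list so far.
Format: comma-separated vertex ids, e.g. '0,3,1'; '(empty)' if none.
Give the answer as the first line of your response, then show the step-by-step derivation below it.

0,1,2,4,5,6,3,8,7

step 1: output 0; order=[0]; indeg=(0,0,0,3,0,0,0,2,1)
step 2: output 1; order=[0,1]; indeg=(0,0,0,3,0,0,0,2,1)
step 3: output 2; order=[0,1,2]; indeg=(0,0,0,3,0,0,0,2,0)
step 4: output 4; order=[0,1,2,4]; indeg=(0,0,0,2,0,0,0,2,0)
step 5: output 5; order=[0,1,2,4,5]; indeg=(0,0,0,1,0,0,0,1,0)
step 6: output 6; order=[0,1,2,4,5,6]; indeg=(0,0,0,0,0,0,0,1,0)
step 7: output 3; order=[0,1,2,4,5,6,3]; indeg=(0,0,0,0,0,0,0,1,0)
step 8: output 8; order=[0,1,2,4,5,6,3,8]; indeg=(0,0,0,0,0,0,0,0,0)
step 9: output 7; order=[0,1,2,4,5,6,3,8,7]; indeg=(0,0,0,0,0,0,0,0,0)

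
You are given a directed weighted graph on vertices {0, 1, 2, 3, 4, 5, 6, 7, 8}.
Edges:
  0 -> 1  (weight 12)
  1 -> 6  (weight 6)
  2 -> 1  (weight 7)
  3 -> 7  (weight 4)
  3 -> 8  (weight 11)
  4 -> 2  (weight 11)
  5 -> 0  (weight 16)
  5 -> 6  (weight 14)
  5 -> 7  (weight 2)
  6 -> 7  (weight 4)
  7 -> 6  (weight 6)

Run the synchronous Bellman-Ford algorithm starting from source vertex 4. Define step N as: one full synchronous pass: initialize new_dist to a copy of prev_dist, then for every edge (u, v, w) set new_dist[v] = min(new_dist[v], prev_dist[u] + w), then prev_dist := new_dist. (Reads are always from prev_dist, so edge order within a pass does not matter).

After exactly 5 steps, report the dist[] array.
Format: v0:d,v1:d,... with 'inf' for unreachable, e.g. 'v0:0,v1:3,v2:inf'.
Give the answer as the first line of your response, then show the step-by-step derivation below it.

v0:inf,v1:18,v2:11,v3:inf,v4:0,v5:inf,v6:24,v7:28,v8:inf

step 1: dist = v0:inf,v1:inf,v2:11,v3:inf,v4:0,v5:inf,v6:inf,v7:inf,v8:inf
step 2: dist = v0:inf,v1:18,v2:11,v3:inf,v4:0,v5:inf,v6:inf,v7:inf,v8:inf
step 3: dist = v0:inf,v1:18,v2:11,v3:inf,v4:0,v5:inf,v6:24,v7:inf,v8:inf
step 4: dist = v0:inf,v1:18,v2:11,v3:inf,v4:0,v5:inf,v6:24,v7:28,v8:inf
step 5: dist = v0:inf,v1:18,v2:11,v3:inf,v4:0,v5:inf,v6:24,v7:28,v8:inf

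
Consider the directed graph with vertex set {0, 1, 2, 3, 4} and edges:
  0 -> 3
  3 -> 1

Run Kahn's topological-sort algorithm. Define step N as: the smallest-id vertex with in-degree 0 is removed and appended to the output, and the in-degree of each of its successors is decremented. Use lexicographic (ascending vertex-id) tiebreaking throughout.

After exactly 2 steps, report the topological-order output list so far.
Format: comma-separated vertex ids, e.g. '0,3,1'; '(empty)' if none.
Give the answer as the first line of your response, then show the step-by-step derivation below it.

0,2

step 1: output 0; order=[0]; indeg=(0,1,0,0,0)
step 2: output 2; order=[0,2]; indeg=(0,1,0,0,0)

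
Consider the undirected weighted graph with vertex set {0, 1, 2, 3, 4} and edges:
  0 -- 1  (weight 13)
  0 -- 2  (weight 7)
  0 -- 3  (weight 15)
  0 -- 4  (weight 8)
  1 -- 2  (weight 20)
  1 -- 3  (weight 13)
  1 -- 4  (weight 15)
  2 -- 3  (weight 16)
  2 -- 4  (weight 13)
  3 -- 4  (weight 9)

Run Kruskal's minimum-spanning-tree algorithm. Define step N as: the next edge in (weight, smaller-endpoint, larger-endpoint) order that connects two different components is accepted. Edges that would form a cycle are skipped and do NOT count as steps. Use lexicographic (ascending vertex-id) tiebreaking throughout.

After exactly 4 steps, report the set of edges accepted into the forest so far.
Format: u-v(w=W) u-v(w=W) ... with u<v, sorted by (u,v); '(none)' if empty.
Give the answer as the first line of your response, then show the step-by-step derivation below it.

0-1(w=13) 0-2(w=7) 0-4(w=8) 3-4(w=9)

step 1: add edge 0-2 (w=7); MST = {0-2(w=7)}
step 2: add edge 0-4 (w=8); MST = {0-2(w=7) 0-4(w=8)}
step 3: add edge 3-4 (w=9); MST = {0-2(w=7) 0-4(w=8) 3-4(w=9)}
step 4: add edge 0-1 (w=13); MST = {0-1(w=13) 0-2(w=7) 0-4(w=8) 3-4(w=9)}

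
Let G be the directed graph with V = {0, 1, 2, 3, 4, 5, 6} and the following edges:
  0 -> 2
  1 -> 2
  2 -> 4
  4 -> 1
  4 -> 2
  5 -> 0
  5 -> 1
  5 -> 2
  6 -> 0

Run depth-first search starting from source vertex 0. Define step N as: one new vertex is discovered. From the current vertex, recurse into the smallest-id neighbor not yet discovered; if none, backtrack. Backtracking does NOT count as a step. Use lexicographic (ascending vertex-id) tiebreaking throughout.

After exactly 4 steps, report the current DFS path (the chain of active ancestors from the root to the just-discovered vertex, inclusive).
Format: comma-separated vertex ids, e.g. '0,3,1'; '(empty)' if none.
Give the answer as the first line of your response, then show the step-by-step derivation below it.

0,2,4,1

step 1: discover 0; path=0; order=0
step 2: discover 2; path=0>2; order=0,2
step 3: discover 4; path=0>2>4; order=0,2,4
step 4: discover 1; path=0>2>4>1; order=0,2,4,1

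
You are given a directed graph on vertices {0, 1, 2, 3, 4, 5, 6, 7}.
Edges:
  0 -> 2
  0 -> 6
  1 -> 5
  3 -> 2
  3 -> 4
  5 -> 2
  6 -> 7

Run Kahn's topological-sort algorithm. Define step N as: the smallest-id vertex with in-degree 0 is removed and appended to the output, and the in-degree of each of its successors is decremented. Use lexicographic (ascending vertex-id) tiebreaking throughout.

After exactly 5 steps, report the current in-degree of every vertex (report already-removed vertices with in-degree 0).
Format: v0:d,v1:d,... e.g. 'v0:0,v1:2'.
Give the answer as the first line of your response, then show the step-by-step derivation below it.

v0:0,v1:0,v2:0,v3:0,v4:0,v5:0,v6:0,v7:1

step 1: output 0; order=[0]; indeg=(0,0,2,0,1,1,0,1)
step 2: output 1; order=[0,1]; indeg=(0,0,2,0,1,0,0,1)
step 3: output 3; order=[0,1,3]; indeg=(0,0,1,0,0,0,0,1)
step 4: output 4; order=[0,1,3,4]; indeg=(0,0,1,0,0,0,0,1)
step 5: output 5; order=[0,1,3,4,5]; indeg=(0,0,0,0,0,0,0,1)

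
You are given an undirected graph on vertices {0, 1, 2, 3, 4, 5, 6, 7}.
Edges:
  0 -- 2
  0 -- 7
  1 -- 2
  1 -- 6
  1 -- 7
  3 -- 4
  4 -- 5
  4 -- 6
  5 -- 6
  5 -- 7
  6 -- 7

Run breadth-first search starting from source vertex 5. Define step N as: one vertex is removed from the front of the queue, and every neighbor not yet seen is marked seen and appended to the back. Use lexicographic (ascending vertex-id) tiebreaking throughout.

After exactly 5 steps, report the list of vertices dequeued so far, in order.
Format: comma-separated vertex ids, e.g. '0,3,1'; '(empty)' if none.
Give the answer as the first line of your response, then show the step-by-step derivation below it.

5,4,6,7,3

step 1: dequeue 5; queue=[4,6,7]; order=5
step 2: dequeue 4; queue=[6,7,3]; order=5,4
step 3: dequeue 6; queue=[7,3,1]; order=5,4,6
step 4: dequeue 7; queue=[3,1,0]; order=5,4,6,7
step 5: dequeue 3; queue=[1,0]; order=5,4,6,7,3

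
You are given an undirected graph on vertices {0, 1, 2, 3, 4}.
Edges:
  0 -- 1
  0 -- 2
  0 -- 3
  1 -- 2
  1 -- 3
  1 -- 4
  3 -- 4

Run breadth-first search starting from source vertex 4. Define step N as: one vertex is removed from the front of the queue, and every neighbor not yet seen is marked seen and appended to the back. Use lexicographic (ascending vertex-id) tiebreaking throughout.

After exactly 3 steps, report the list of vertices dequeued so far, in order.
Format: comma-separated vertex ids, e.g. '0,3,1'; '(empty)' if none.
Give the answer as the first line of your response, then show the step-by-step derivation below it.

4,1,3

step 1: dequeue 4; queue=[1,3]; order=4
step 2: dequeue 1; queue=[3,0,2]; order=4,1
step 3: dequeue 3; queue=[0,2]; order=4,1,3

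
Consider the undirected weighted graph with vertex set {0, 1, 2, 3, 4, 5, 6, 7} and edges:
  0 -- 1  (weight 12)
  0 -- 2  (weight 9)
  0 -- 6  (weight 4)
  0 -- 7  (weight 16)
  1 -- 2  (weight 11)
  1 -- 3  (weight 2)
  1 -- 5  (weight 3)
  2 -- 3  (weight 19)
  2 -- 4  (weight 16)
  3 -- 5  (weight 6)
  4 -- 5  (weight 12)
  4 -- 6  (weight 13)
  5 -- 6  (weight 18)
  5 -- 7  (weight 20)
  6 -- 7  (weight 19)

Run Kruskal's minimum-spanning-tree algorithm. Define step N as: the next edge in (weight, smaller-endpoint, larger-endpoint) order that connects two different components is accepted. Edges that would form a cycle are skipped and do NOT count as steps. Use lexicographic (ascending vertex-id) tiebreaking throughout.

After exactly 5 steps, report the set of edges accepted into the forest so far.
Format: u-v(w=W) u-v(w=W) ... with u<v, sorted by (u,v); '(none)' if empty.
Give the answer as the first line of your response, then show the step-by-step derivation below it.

0-2(w=9) 0-6(w=4) 1-2(w=11) 1-3(w=2) 1-5(w=3)

step 1: add edge 1-3 (w=2); MST = {1-3(w=2)}
step 2: add edge 1-5 (w=3); MST = {1-3(w=2) 1-5(w=3)}
step 3: add edge 0-6 (w=4); MST = {0-6(w=4) 1-3(w=2) 1-5(w=3)}
step 4: add edge 0-2 (w=9); MST = {0-2(w=9) 0-6(w=4) 1-3(w=2) 1-5(w=3)}
step 5: add edge 1-2 (w=11); MST = {0-2(w=9) 0-6(w=4) 1-2(w=11) 1-3(w=2) 1-5(w=3)}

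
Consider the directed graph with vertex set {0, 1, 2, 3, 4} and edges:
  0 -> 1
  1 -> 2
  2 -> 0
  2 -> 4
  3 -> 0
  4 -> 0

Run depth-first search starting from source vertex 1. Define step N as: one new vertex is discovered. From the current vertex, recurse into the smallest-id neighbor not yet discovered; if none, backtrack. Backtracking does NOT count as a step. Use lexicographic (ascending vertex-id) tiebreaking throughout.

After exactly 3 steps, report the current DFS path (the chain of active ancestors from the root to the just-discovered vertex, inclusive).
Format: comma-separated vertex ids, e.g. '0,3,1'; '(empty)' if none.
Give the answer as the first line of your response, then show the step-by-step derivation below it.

1,2,0

step 1: discover 1; path=1; order=1
step 2: discover 2; path=1>2; order=1,2
step 3: discover 0; path=1>2>0; order=1,2,0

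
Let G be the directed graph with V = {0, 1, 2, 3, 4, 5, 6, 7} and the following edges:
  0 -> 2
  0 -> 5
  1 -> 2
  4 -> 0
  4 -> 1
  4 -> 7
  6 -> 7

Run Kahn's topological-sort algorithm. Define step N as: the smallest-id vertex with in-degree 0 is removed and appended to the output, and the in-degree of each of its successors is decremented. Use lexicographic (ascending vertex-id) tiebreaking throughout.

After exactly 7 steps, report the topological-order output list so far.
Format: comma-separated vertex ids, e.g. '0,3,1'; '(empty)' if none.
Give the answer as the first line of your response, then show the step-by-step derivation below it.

3,4,0,1,2,5,6

step 1: output 3; order=[3]; indeg=(1,1,2,0,0,1,0,2)
step 2: output 4; order=[3,4]; indeg=(0,0,2,0,0,1,0,1)
step 3: output 0; order=[3,4,0]; indeg=(0,0,1,0,0,0,0,1)
step 4: output 1; order=[3,4,0,1]; indeg=(0,0,0,0,0,0,0,1)
step 5: output 2; order=[3,4,0,1,2]; indeg=(0,0,0,0,0,0,0,1)
step 6: output 5; order=[3,4,0,1,2,5]; indeg=(0,0,0,0,0,0,0,1)
step 7: output 6; order=[3,4,0,1,2,5,6]; indeg=(0,0,0,0,0,0,0,0)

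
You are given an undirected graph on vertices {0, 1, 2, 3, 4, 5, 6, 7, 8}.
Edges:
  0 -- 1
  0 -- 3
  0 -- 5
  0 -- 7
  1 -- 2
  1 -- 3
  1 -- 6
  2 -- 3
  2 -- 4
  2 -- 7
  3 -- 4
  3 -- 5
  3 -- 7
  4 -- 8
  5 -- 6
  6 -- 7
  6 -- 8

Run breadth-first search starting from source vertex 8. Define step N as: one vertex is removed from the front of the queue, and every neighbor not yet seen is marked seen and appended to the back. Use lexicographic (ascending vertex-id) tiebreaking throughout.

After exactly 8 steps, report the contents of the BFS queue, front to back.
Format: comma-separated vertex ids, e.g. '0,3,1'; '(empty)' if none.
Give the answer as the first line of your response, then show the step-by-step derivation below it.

0

step 1: dequeue 8; queue=[4,6]; order=8
step 2: dequeue 4; queue=[6,2,3]; order=8,4
step 3: dequeue 6; queue=[2,3,1,5,7]; order=8,4,6
step 4: dequeue 2; queue=[3,1,5,7]; order=8,4,6,2
step 5: dequeue 3; queue=[1,5,7,0]; order=8,4,6,2,3
step 6: dequeue 1; queue=[5,7,0]; order=8,4,6,2,3,1
step 7: dequeue 5; queue=[7,0]; order=8,4,6,2,3,1,5
step 8: dequeue 7; queue=[0]; order=8,4,6,2,3,1,5,7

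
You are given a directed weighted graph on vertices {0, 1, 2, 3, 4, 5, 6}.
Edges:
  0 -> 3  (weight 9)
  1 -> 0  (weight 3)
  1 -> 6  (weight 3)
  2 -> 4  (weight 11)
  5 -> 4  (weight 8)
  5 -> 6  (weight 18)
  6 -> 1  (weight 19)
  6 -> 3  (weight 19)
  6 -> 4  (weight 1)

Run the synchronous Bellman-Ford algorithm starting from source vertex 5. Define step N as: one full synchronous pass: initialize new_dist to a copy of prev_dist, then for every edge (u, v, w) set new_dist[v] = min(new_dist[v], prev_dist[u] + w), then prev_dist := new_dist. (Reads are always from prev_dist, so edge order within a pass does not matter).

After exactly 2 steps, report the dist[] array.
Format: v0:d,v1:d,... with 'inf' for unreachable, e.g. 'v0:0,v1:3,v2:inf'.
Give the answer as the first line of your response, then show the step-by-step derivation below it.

v0:inf,v1:37,v2:inf,v3:37,v4:8,v5:0,v6:18

step 1: dist = v0:inf,v1:inf,v2:inf,v3:inf,v4:8,v5:0,v6:18
step 2: dist = v0:inf,v1:37,v2:inf,v3:37,v4:8,v5:0,v6:18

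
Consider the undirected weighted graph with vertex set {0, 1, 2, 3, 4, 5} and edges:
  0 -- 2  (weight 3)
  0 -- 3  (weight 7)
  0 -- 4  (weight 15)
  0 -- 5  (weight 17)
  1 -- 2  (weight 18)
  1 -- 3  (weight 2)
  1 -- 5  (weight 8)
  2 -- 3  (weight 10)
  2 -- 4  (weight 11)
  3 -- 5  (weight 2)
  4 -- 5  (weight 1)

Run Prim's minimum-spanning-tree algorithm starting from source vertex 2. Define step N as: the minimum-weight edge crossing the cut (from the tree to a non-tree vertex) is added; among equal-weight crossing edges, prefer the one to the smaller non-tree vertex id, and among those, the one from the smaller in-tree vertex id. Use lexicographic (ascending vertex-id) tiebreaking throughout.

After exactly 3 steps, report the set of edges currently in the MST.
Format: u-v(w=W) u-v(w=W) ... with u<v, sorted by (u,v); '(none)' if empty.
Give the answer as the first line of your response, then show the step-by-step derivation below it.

0-2(w=3) 0-3(w=7) 1-3(w=2)

step 1: add edge 0-2 (w=3); MST = {0-2(w=3)}
step 2: add edge 0-3 (w=7); MST = {0-2(w=3) 0-3(w=7)}
step 3: add edge 1-3 (w=2); MST = {0-2(w=3) 0-3(w=7) 1-3(w=2)}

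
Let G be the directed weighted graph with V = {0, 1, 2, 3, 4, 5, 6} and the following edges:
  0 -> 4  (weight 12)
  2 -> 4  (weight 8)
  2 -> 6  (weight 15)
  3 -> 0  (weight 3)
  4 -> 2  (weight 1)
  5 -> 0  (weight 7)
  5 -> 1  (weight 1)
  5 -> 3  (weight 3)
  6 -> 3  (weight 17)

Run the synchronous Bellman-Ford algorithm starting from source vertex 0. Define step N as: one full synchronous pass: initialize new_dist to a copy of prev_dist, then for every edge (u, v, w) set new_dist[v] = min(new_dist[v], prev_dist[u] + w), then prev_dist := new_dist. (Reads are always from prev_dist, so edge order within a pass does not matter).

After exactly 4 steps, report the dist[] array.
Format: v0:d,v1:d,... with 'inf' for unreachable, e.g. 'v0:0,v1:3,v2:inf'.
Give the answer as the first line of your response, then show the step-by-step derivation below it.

v0:0,v1:inf,v2:13,v3:45,v4:12,v5:inf,v6:28

step 1: dist = v0:0,v1:inf,v2:inf,v3:inf,v4:12,v5:inf,v6:inf
step 2: dist = v0:0,v1:inf,v2:13,v3:inf,v4:12,v5:inf,v6:inf
step 3: dist = v0:0,v1:inf,v2:13,v3:inf,v4:12,v5:inf,v6:28
step 4: dist = v0:0,v1:inf,v2:13,v3:45,v4:12,v5:inf,v6:28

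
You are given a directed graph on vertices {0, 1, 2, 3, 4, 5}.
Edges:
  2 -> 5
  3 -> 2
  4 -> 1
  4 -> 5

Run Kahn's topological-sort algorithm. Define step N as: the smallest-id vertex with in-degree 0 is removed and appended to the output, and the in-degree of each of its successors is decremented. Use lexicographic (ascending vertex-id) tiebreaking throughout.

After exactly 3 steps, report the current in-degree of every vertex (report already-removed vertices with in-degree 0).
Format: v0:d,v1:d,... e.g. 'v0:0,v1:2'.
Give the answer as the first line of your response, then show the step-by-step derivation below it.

v0:0,v1:1,v2:0,v3:0,v4:0,v5:1

step 1: output 0; order=[0]; indeg=(0,1,1,0,0,2)
step 2: output 3; order=[0,3]; indeg=(0,1,0,0,0,2)
step 3: output 2; order=[0,3,2]; indeg=(0,1,0,0,0,1)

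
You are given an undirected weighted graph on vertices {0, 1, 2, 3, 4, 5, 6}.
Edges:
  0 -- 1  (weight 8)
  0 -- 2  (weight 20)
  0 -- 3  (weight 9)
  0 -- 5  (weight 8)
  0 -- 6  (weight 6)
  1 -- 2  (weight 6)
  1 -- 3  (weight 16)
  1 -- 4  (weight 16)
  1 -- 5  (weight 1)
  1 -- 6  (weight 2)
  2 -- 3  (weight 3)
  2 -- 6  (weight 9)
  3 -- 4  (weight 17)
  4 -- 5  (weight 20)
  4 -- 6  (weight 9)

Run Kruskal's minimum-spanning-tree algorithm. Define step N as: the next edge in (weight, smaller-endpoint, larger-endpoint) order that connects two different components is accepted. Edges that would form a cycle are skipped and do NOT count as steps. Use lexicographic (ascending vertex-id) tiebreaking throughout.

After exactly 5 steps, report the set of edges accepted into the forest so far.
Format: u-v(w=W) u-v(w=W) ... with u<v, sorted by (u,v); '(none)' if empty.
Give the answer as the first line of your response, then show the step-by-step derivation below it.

0-6(w=6) 1-2(w=6) 1-5(w=1) 1-6(w=2) 2-3(w=3)

step 1: add edge 1-5 (w=1); MST = {1-5(w=1)}
step 2: add edge 1-6 (w=2); MST = {1-5(w=1) 1-6(w=2)}
step 3: add edge 2-3 (w=3); MST = {1-5(w=1) 1-6(w=2) 2-3(w=3)}
step 4: add edge 0-6 (w=6); MST = {0-6(w=6) 1-5(w=1) 1-6(w=2) 2-3(w=3)}
step 5: add edge 1-2 (w=6); MST = {0-6(w=6) 1-2(w=6) 1-5(w=1) 1-6(w=2) 2-3(w=3)}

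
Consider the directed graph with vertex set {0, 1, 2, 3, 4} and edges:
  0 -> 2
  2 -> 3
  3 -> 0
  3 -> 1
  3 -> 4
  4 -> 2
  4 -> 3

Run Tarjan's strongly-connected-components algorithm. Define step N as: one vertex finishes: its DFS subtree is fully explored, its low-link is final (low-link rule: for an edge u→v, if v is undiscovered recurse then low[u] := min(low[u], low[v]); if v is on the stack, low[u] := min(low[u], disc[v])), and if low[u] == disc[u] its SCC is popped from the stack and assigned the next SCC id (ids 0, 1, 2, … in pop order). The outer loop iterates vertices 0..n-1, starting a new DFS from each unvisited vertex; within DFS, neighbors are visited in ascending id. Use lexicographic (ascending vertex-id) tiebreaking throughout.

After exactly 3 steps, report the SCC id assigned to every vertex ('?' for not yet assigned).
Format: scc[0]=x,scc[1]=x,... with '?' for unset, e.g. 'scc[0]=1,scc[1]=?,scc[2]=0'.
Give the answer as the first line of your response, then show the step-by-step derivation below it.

scc[0]=?,scc[1]=0,scc[2]=?,scc[3]=?,scc[4]=?

step 1: low=(low[0]=0,low[1]=3,low[2]=1,low[3]=0,low[4]=?); scc=(scc[0]=?,scc[1]=0,scc[2]=?,scc[3]=?,scc[4]=?)
step 2: low=(low[0]=0,low[1]=3,low[2]=1,low[3]=0,low[4]=1); scc=(scc[0]=?,scc[1]=0,scc[2]=?,scc[3]=?,scc[4]=?)
step 3: low=(low[0]=0,low[1]=3,low[2]=1,low[3]=0,low[4]=1); scc=(scc[0]=?,scc[1]=0,scc[2]=?,scc[3]=?,scc[4]=?)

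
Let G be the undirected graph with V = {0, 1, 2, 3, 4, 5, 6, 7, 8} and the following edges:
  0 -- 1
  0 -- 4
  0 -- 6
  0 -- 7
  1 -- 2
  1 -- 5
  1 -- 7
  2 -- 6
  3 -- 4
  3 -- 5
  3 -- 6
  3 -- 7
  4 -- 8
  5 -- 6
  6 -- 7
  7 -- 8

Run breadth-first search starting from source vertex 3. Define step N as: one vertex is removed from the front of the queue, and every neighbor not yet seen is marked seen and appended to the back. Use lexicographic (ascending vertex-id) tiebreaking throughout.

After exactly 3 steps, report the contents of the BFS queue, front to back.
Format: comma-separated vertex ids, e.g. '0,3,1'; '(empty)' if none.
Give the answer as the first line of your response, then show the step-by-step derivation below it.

6,7,0,8,1

step 1: dequeue 3; queue=[4,5,6,7]; order=3
step 2: dequeue 4; queue=[5,6,7,0,8]; order=3,4
step 3: dequeue 5; queue=[6,7,0,8,1]; order=3,4,5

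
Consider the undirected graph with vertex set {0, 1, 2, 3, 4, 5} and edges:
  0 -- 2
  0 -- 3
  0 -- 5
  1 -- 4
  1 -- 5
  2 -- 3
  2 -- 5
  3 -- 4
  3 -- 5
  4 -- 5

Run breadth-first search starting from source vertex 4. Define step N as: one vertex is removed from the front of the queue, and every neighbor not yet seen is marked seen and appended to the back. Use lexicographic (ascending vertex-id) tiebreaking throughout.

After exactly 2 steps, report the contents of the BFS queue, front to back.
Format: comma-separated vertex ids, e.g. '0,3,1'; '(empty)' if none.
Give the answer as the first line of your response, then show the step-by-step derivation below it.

3,5

step 1: dequeue 4; queue=[1,3,5]; order=4
step 2: dequeue 1; queue=[3,5]; order=4,1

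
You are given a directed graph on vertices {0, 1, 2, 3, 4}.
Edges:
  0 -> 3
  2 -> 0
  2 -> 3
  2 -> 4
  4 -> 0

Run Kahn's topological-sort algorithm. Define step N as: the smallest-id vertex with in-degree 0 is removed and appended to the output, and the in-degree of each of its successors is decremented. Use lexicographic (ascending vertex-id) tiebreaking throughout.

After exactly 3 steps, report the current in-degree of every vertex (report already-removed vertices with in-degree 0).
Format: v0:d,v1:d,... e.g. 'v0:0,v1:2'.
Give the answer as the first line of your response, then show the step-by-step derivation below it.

v0:0,v1:0,v2:0,v3:1,v4:0

step 1: output 1; order=[1]; indeg=(2,0,0,2,1)
step 2: output 2; order=[1,2]; indeg=(1,0,0,1,0)
step 3: output 4; order=[1,2,4]; indeg=(0,0,0,1,0)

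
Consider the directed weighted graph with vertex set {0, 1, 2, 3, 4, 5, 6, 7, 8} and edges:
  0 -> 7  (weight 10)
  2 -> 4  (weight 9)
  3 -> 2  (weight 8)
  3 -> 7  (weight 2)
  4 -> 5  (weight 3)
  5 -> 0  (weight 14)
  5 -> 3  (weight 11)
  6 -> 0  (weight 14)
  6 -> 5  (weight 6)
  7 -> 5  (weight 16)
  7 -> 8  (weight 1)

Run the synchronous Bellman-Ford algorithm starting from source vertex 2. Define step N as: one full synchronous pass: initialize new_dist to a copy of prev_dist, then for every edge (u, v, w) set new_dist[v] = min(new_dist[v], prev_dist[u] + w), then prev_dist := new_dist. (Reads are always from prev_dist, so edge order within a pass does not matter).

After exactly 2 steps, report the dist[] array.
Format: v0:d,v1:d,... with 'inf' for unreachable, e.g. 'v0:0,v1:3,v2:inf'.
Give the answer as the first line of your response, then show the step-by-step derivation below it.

v0:inf,v1:inf,v2:0,v3:inf,v4:9,v5:12,v6:inf,v7:inf,v8:inf

step 1: dist = v0:inf,v1:inf,v2:0,v3:inf,v4:9,v5:inf,v6:inf,v7:inf,v8:inf
step 2: dist = v0:inf,v1:inf,v2:0,v3:inf,v4:9,v5:12,v6:inf,v7:inf,v8:inf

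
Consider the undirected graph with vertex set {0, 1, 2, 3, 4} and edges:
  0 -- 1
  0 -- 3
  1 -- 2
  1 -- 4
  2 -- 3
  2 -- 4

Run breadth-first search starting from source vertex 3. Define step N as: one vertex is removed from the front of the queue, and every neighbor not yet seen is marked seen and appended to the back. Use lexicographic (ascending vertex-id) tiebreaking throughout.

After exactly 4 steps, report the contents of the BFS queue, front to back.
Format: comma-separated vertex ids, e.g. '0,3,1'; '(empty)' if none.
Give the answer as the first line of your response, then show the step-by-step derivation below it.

4

step 1: dequeue 3; queue=[0,2]; order=3
step 2: dequeue 0; queue=[2,1]; order=3,0
step 3: dequeue 2; queue=[1,4]; order=3,0,2
step 4: dequeue 1; queue=[4]; order=3,0,2,1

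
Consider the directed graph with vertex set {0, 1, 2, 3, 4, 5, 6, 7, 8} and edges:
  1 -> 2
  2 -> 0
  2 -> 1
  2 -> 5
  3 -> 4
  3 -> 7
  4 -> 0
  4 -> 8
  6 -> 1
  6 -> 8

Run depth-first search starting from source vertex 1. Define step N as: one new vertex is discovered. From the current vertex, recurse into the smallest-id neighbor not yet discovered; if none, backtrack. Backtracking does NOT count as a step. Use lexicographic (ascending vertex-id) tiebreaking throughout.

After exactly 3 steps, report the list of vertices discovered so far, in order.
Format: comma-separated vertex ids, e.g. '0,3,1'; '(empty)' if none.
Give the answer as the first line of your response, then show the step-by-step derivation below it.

1,2,0

step 1: discover 1; path=1; order=1
step 2: discover 2; path=1>2; order=1,2
step 3: discover 0; path=1>2>0; order=1,2,0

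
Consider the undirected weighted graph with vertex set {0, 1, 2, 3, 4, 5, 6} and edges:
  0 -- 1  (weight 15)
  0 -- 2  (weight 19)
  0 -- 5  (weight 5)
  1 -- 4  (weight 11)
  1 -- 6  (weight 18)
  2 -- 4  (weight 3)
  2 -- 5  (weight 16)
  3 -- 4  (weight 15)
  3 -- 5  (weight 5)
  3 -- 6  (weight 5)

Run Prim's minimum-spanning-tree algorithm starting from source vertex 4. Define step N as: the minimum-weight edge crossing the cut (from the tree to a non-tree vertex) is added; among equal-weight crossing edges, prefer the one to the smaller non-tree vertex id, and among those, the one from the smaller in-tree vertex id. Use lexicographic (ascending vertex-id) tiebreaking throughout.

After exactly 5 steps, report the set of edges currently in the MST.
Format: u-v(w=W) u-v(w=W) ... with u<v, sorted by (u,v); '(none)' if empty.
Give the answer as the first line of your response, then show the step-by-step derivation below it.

0-1(w=15) 0-5(w=5) 1-4(w=11) 2-4(w=3) 3-5(w=5)

step 1: add edge 2-4 (w=3); MST = {2-4(w=3)}
step 2: add edge 1-4 (w=11); MST = {1-4(w=11) 2-4(w=3)}
step 3: add edge 0-1 (w=15); MST = {0-1(w=15) 1-4(w=11) 2-4(w=3)}
step 4: add edge 0-5 (w=5); MST = {0-1(w=15) 0-5(w=5) 1-4(w=11) 2-4(w=3)}
step 5: add edge 3-5 (w=5); MST = {0-1(w=15) 0-5(w=5) 1-4(w=11) 2-4(w=3) 3-5(w=5)}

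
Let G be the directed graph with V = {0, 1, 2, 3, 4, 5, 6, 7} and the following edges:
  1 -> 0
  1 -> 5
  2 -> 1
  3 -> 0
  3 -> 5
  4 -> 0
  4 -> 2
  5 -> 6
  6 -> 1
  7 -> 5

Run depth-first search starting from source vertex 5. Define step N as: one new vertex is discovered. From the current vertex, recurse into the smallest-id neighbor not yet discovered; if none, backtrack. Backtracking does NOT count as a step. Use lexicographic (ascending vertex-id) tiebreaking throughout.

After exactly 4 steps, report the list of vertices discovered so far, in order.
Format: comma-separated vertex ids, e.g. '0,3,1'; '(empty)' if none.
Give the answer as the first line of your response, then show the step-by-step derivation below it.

5,6,1,0

step 1: discover 5; path=5; order=5
step 2: discover 6; path=5>6; order=5,6
step 3: discover 1; path=5>6>1; order=5,6,1
step 4: discover 0; path=5>6>1>0; order=5,6,1,0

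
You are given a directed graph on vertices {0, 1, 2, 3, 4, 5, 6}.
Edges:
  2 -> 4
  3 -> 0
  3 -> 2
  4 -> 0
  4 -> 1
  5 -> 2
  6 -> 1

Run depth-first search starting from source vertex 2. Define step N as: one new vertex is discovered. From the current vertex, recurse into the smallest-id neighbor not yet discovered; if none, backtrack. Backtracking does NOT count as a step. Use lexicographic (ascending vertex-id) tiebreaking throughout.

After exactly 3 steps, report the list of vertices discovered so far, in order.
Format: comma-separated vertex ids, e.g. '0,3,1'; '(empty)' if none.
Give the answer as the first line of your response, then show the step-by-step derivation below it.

2,4,0

step 1: discover 2; path=2; order=2
step 2: discover 4; path=2>4; order=2,4
step 3: discover 0; path=2>4>0; order=2,4,0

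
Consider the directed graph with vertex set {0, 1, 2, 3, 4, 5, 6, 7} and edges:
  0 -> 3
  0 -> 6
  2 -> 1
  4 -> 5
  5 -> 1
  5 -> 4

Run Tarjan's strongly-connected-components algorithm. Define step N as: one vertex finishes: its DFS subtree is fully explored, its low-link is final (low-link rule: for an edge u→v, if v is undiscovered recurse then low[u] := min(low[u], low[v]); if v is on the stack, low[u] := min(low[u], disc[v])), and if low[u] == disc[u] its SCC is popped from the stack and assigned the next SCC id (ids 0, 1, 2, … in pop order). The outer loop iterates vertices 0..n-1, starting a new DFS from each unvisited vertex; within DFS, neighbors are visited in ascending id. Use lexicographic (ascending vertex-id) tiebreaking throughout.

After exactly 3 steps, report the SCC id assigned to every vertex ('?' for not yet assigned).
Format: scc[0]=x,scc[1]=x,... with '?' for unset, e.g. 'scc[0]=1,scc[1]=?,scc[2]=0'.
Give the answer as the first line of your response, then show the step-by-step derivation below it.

scc[0]=2,scc[1]=?,scc[2]=?,scc[3]=0,scc[4]=?,scc[5]=?,scc[6]=1,scc[7]=?

step 1: low=(low[0]=0,low[1]=?,low[2]=?,low[3]=1,low[4]=?,low[5]=?,low[6]=?,low[7]=?); scc=(scc[0]=?,scc[1]=?,scc[2]=?,scc[3]=0,scc[4]=?,scc[5]=?,scc[6]=?,scc[7]=?)
step 2: low=(low[0]=0,low[1]=?,low[2]=?,low[3]=1,low[4]=?,low[5]=?,low[6]=2,low[7]=?); scc=(scc[0]=?,scc[1]=?,scc[2]=?,scc[3]=0,scc[4]=?,scc[5]=?,scc[6]=1,scc[7]=?)
step 3: low=(low[0]=0,low[1]=?,low[2]=?,low[3]=1,low[4]=?,low[5]=?,low[6]=2,low[7]=?); scc=(scc[0]=2,scc[1]=?,scc[2]=?,scc[3]=0,scc[4]=?,scc[5]=?,scc[6]=1,scc[7]=?)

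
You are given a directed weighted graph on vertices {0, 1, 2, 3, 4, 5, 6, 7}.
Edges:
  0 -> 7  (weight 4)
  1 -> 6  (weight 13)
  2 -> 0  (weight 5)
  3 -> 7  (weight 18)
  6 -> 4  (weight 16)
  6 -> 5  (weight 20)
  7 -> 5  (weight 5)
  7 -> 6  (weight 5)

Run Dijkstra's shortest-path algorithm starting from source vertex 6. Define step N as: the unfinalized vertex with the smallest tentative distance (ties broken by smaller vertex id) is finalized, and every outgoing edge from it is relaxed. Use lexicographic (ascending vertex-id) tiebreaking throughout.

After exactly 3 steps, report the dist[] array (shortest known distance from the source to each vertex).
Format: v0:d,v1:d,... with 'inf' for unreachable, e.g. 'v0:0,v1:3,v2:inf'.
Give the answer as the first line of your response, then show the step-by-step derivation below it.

v0:inf,v1:inf,v2:inf,v3:inf,v4:16,v5:20,v6:0,v7:inf

step 1: dist = v0:inf,v1:inf,v2:inf,v3:inf,v4:16,v5:20,v6:0,v7:inf
step 2: dist = v0:inf,v1:inf,v2:inf,v3:inf,v4:16,v5:20,v6:0,v7:inf
step 3: dist = v0:inf,v1:inf,v2:inf,v3:inf,v4:16,v5:20,v6:0,v7:inf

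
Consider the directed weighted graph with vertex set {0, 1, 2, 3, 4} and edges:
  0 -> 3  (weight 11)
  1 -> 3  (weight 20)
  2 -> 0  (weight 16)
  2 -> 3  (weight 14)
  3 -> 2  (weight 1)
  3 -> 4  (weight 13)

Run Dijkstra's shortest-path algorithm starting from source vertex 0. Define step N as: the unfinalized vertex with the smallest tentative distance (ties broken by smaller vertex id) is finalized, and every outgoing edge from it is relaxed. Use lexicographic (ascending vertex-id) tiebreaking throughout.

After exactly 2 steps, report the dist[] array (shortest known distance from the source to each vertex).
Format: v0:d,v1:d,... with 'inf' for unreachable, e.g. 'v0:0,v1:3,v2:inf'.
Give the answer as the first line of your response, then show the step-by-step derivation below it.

v0:0,v1:inf,v2:12,v3:11,v4:24

step 1: dist = v0:0,v1:inf,v2:inf,v3:11,v4:inf
step 2: dist = v0:0,v1:inf,v2:12,v3:11,v4:24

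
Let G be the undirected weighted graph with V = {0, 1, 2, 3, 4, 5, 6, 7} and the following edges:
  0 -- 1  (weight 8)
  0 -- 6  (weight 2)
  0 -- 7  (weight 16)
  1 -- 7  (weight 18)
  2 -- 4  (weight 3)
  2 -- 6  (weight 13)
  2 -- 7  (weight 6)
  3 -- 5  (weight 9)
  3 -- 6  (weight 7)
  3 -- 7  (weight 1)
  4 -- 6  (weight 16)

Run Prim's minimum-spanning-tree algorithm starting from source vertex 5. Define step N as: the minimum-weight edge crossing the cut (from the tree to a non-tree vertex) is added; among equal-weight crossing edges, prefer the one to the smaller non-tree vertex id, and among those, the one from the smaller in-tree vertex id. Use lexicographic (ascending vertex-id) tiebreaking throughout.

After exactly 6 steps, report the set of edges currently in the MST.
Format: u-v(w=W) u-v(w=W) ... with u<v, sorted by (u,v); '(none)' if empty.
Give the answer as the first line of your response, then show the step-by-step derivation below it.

0-6(w=2) 2-4(w=3) 2-7(w=6) 3-5(w=9) 3-6(w=7) 3-7(w=1)

step 1: add edge 3-5 (w=9); MST = {3-5(w=9)}
step 2: add edge 3-7 (w=1); MST = {3-5(w=9) 3-7(w=1)}
step 3: add edge 2-7 (w=6); MST = {2-7(w=6) 3-5(w=9) 3-7(w=1)}
step 4: add edge 2-4 (w=3); MST = {2-4(w=3) 2-7(w=6) 3-5(w=9) 3-7(w=1)}
step 5: add edge 3-6 (w=7); MST = {2-4(w=3) 2-7(w=6) 3-5(w=9) 3-6(w=7) 3-7(w=1)}
step 6: add edge 0-6 (w=2); MST = {0-6(w=2) 2-4(w=3) 2-7(w=6) 3-5(w=9) 3-6(w=7) 3-7(w=1)}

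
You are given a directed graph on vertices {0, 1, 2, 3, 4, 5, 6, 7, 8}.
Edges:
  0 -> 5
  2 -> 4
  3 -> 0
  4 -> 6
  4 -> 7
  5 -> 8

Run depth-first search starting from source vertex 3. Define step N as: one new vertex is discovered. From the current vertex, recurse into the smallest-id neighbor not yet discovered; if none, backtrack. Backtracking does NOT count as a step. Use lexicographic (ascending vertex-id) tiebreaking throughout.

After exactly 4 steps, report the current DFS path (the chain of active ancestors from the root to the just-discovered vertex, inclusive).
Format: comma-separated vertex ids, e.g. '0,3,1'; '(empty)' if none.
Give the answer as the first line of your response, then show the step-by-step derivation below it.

3,0,5,8

step 1: discover 3; path=3; order=3
step 2: discover 0; path=3>0; order=3,0
step 3: discover 5; path=3>0>5; order=3,0,5
step 4: discover 8; path=3>0>5>8; order=3,0,5,8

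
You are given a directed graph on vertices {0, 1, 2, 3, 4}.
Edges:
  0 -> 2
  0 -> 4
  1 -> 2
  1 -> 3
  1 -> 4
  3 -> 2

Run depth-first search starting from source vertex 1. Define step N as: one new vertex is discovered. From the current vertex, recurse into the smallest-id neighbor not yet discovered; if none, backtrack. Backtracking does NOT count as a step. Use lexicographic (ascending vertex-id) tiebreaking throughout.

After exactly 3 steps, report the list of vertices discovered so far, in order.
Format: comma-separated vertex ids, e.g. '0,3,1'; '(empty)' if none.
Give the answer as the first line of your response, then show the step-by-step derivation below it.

1,2,3

step 1: discover 1; path=1; order=1
step 2: discover 2; path=1>2; order=1,2
step 3: discover 3; path=1>3; order=1,2,3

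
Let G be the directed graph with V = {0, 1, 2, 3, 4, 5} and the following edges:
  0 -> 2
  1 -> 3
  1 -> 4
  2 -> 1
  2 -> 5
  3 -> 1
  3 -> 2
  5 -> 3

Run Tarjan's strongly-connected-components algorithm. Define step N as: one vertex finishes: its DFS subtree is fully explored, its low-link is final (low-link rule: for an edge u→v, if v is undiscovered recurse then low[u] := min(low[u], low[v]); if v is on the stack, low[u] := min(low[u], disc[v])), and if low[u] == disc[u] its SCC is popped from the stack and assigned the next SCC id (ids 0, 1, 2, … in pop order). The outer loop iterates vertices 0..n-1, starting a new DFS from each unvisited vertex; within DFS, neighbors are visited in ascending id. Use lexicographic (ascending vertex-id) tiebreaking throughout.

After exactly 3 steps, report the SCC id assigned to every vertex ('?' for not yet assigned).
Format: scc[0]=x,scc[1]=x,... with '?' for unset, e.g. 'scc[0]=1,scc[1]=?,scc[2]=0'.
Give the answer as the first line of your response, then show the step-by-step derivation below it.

scc[0]=?,scc[1]=?,scc[2]=?,scc[3]=?,scc[4]=0,scc[5]=?

step 1: low=(low[0]=0,low[1]=2,low[2]=1,low[3]=1,low[4]=?,low[5]=?); scc=(scc[0]=?,scc[1]=?,scc[2]=?,scc[3]=?,scc[4]=?,scc[5]=?)
step 2: low=(low[0]=0,low[1]=1,low[2]=1,low[3]=1,low[4]=4,low[5]=?); scc=(scc[0]=?,scc[1]=?,scc[2]=?,scc[3]=?,scc[4]=0,scc[5]=?)
step 3: low=(low[0]=0,low[1]=1,low[2]=1,low[3]=1,low[4]=4,low[5]=?); scc=(scc[0]=?,scc[1]=?,scc[2]=?,scc[3]=?,scc[4]=0,scc[5]=?)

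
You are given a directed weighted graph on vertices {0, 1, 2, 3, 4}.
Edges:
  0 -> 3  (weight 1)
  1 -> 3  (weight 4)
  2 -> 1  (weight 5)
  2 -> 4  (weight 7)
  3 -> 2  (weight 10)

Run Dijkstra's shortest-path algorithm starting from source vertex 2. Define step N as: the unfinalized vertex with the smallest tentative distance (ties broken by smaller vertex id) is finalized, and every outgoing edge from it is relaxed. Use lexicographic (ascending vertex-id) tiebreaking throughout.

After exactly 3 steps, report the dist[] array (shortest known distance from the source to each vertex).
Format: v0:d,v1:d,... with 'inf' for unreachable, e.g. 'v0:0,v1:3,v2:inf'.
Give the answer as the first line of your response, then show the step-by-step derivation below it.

v0:inf,v1:5,v2:0,v3:9,v4:7

step 1: dist = v0:inf,v1:5,v2:0,v3:inf,v4:7
step 2: dist = v0:inf,v1:5,v2:0,v3:9,v4:7
step 3: dist = v0:inf,v1:5,v2:0,v3:9,v4:7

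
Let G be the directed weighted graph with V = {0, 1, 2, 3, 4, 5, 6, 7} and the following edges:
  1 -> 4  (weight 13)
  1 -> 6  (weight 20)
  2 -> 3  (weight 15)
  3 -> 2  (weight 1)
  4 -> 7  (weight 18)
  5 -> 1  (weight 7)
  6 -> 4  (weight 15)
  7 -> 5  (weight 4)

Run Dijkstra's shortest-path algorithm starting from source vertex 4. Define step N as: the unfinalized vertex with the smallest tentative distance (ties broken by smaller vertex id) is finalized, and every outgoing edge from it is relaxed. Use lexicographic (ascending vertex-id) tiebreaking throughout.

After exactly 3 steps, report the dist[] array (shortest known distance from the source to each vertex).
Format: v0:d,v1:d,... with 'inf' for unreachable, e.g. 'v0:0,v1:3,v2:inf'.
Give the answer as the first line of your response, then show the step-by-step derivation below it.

v0:inf,v1:29,v2:inf,v3:inf,v4:0,v5:22,v6:inf,v7:18

step 1: dist = v0:inf,v1:inf,v2:inf,v3:inf,v4:0,v5:inf,v6:inf,v7:18
step 2: dist = v0:inf,v1:inf,v2:inf,v3:inf,v4:0,v5:22,v6:inf,v7:18
step 3: dist = v0:inf,v1:29,v2:inf,v3:inf,v4:0,v5:22,v6:inf,v7:18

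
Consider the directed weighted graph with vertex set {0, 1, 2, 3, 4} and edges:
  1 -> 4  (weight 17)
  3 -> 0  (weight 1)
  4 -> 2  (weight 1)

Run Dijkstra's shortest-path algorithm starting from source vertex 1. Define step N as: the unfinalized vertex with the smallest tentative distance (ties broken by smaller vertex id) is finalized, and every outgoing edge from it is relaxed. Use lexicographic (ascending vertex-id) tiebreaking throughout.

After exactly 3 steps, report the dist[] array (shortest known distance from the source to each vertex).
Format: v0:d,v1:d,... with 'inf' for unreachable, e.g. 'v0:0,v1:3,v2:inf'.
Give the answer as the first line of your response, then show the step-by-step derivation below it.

v0:inf,v1:0,v2:18,v3:inf,v4:17

step 1: dist = v0:inf,v1:0,v2:inf,v3:inf,v4:17
step 2: dist = v0:inf,v1:0,v2:18,v3:inf,v4:17
step 3: dist = v0:inf,v1:0,v2:18,v3:inf,v4:17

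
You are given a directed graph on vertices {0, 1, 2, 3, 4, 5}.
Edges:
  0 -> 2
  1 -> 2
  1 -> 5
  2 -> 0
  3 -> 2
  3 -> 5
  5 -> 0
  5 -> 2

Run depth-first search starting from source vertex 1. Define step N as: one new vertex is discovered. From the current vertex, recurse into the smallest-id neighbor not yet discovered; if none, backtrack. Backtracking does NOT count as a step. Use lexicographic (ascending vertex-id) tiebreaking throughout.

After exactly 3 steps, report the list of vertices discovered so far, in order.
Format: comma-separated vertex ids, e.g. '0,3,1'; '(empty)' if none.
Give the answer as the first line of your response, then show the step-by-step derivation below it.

1,2,0

step 1: discover 1; path=1; order=1
step 2: discover 2; path=1>2; order=1,2
step 3: discover 0; path=1>2>0; order=1,2,0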